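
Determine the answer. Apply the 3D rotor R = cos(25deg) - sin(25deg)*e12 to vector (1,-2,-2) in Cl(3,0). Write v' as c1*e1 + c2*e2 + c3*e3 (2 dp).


Rotor R = cos(25deg) - sin(25deg)*e12
Rotation angle theta = 2 * 25 = 50 degrees in the e12 plane (e1 -> e2).
The component perpendicular to the plane (e3) is invariant: v'_3 = v3 = -2.00
cos(50deg) = 0.6428, sin(50deg) = 0.7660
v'_1 = v1*cos(theta) - v2*sin(theta) = 1*0.6428 - (-2)*0.7660 = 2.17
v'_2 = v1*sin(theta) + v2*cos(theta) = 1*0.7660 + (-2)*0.6428 = -0.52
v' = 2.17*e1 - 0.52*e2 - 2.00*e3


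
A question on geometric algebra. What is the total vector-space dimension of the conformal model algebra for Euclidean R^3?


The conformal model of R^3 uses Cl(4,1): the 3 Euclidean generators plus two extra orthogonal generators e+ (e+^2 = +1) and e- (e-^2 = -1), from which the null vectors e0, einf are built.
Number of generators m = 3 + 2 = 5.
dim Cl(p,q) = 2^m = 2^5 = 32


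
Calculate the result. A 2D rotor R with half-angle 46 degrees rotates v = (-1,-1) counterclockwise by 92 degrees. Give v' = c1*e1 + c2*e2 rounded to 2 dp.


Rotor R = cos(46deg) - sin(46deg)*e12
Rotation angle theta = 2 * 46 = 92 degrees
v' = R*v*~R rotates v by theta.
cos(92deg) = -0.0349, sin(92deg) = 0.9994
v'_1 = -1*cos(92deg) - (-1)*sin(92deg)
= -1*(-0.0349) - (-1)*0.9994
= 1.03
v'_2 = -1*sin(92deg) + (-1)*cos(92deg)
= -1*0.9994 + (-1)*(-0.0349)
= -0.96
v' = 1.03*e1 - 0.96*e2


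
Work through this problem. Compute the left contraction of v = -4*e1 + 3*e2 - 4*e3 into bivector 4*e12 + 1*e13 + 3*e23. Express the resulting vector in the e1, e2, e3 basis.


Left contraction v _| B = <vB>_1 (grade-1 part of the geometric product vB).
Using e1_|e12 = e2, e2_|e12 = -e1, e1_|e13 = e3, e3_|e13 = -e1, e2_|e23 = e3, e3_|e23 = -e2:
e1 coeff: -v2*b12 - v3*b13 = -(3)*(4) - (-4)*(1) = -8
e2 coeff: v1*b12 - v3*b23 = (-4)*(4) - (-4)*(3) = -4
e3 coeff: v1*b13 + v2*b23 = (-4)*(1) + (3)*(3) = 5
v _| B = -8*e1 - 4*e2 + 5*e3


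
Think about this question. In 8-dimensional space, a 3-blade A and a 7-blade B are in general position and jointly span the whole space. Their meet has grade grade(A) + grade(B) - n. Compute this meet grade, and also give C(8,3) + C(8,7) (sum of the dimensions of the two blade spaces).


Meet grade = grade(A) + grade(B) - n
= 3 + 7 - 8 = 2
C(8,3) = 56
C(8,7) = 8
dim_A + dim_B = 56 + 8 = 64


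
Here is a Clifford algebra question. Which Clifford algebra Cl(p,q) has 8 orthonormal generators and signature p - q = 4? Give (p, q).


We need p + q = 8 and p - q = 4.
Adding: 2p = 8 + 4 = 12, so p = 6.
Then q = 8 - 6 = 2.
(p, q) = (6, 2)


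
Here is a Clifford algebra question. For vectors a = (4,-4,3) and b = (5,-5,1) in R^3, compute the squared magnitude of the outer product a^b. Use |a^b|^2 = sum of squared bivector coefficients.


a wedge b = (a1*b2 - a2*b1)*e12 + (a1*b3 - a3*b1)*e13 + (a2*b3 - a3*b2)*e23
e12 coeff: 4*(-5) - (-4)*5 = -20 - (-20) = 0
e13 coeff: 4*1 - 3*5 = 4 - 15 = -11
e23 coeff: (-4)*1 - 3*(-5) = -4 - (-15) = 11
|a wedge b|^2 = 0^2 + (-11)^2 + 11^2
= 0 + 121 + 121
= 242


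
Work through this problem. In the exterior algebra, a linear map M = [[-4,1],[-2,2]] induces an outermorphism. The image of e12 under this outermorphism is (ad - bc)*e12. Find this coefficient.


The outermorphism of a linear map f sends e1^e2 to f(e1)^f(e2).
f(e1) = -4*e1 - 2*e2
f(e2) = 1*e1 + 2*e2
f(e1) ^ f(e2) = (-4*e1 - 2*e2) ^ (1*e1 + 2*e2)
= (-4)*2*e12 + (-2)*1*e21
= (-8 - (-2))*e12
= -6*e12
Coefficient = -6


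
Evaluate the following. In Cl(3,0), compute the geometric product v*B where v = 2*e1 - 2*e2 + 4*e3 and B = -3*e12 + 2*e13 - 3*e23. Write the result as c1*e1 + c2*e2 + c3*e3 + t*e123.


vB has grade-1 (vector) and grade-3 (trivector) parts: vB = (v _| B) + (v ^ B).
Vector part <vB>_1:
  e1: -v2*b12 - v3*b13 = -(-2)*(-3) - (4)*(2) = -14
  e2: v1*b12 - v3*b23 = (2)*(-3) - (4)*(-3) = 6
  e3: v1*b13 + v2*b23 = (2)*(2) + (-2)*(-3) = 10
Trivector part <vB>_3:
  e123: v1*b23 - v2*b13 + v3*b12 = (2)*(-3) - (-2)*(2) + (4)*(-3) = -14
vB = -14*e1 + 6*e2 + 10*e3 - 14*e123


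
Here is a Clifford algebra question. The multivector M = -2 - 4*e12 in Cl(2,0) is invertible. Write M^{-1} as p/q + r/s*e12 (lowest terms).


M = -2 - 4*e12, where e12^2 = -1.
Since M commutes with its reverse ~M = a - b*e12, M * ~M = a^2 - b^2*e12^2 = a^2 + b^2.
So M^{-1} = ~M / (a^2 + b^2) = (a - b*e12)/(a^2 + b^2).
a^2 + b^2 = 4 + 16 = 20
Scalar part = -2/20 = -1/10
Bivector coeff = 4/20 = 1/5
M^{-1} = -1/10 + 1/5*e12


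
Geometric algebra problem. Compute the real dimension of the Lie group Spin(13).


Spin(n) double-covers SO(n); both have Lie algebra so(n) of dimension n(n-1)/2.
n = 13
n(n-1) = 13 * 12 = 156
dim Spin(13) = 156/2 = 78


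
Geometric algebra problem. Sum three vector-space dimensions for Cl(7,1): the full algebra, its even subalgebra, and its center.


n = 7 + 1 = 8
Total dim = 2^8 = 256
Even subalgebra dim = 2^7 = 128
n is even, so center dim = 1
Sum = 256 + 128 + 1 = 385


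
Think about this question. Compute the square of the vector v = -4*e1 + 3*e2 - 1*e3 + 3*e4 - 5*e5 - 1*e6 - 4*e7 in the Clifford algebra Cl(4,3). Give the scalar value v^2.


v^2 = sum of c_i^2 * e_i^2
Positive signature terms (e_i^2 = +1): (-4)^2 + 3^2 + (-1)^2 + 3^2 = 35
Negative signature terms (e_j^2 = -1): (-5)^2 + (-1)^2 + (-4)^2 = 42
v^2 = 35 - 42 = -7


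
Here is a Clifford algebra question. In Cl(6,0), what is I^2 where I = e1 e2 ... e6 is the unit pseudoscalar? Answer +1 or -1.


The pseudoscalar I = e1...e_n (product of all n generators) of Cl(p,q) satisfies I^2 = (-1)^(q + n(n-1)/2).
p = 6, q = 0, n = p + q = 6
n(n-1)/2 = 6 * 5 / 2 = 15
Exponent = q + n(n-1)/2 = 0 + 15 = 15
I^2 = (-1)^15 = -1


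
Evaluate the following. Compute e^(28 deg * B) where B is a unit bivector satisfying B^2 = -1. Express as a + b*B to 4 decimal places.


For a unit bivector B with B^2 = -1, the exponential series gives
e^(theta*B) = cos(theta) + sin(theta)*B (the GA analogue of Euler's formula).
theta = 28 degrees = 0.488692 rad
cos(28 deg) = 0.8829
sin(28 deg) = 0.4695
exp(theta*B) = 0.8829 + 0.4695*B


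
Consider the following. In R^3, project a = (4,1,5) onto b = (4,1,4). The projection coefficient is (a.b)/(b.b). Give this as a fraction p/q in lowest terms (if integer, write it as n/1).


Projection coefficient = (a . b) / (b . b)
a . b = 4*4 + 1*1 + 5*4
= 16 + 1 + 20 = 37
b . b = 4^2 + 1^2 + 4^2
= 16 + 1 + 16 = 33
Coefficient = 37/33
In lowest terms: 37/33


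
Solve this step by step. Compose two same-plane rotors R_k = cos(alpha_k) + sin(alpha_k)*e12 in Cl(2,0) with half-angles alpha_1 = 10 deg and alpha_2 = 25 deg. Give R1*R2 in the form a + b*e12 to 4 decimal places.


Same-plane rotors commute and their half-angles add:
R1*R2 = cos(a1 + a2) + sin(a1 + a2)*e12.
a1 + a2 = 10 + 25 = 35 deg
cos(35 deg) = 0.8192
sin(35 deg) = 0.5736
R1*R2 = 0.8192 + 0.5736*e12


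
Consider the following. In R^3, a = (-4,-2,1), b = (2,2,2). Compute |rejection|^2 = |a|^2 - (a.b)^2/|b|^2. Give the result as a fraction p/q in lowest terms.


|a|^2 = (-4)^2 + (-2)^2 + 1^2 = 21
|b|^2 = 2^2 + 2^2 + 2^2 = 12
a . b = (-4)*2 + (-2)*2 + 1*2 = -10
(a.b)^2 = (-10)^2 = 100
|rej|^2 = 21 - 100/12
= (252 - 100)/12
= 152/12
In lowest terms: 38/3


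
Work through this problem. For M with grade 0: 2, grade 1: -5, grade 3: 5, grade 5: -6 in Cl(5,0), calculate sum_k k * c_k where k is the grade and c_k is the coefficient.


Grade-weighted sum = sum of grade_k * coefficient_k
0*2 = 0
1*(-5) = -5
3*5 = 15
5*(-6) = -30
Total = 0 + (-5) + 15 + (-30) = -20


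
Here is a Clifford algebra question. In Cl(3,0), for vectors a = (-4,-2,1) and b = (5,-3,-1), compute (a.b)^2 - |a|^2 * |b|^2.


a . b = (-4)*5 + (-2)*(-3) + 1*(-1)
= -20 + 6 + (-1) = -15
|a|^2 = (-4)^2 + (-2)^2 + 1^2 = 21
|b|^2 = 5^2 + (-3)^2 + (-1)^2 = 35
(a.b)^2 = (-15)^2 = 225
|a|^2 * |b|^2 = 21 * 35 = 735
Result = 225 - 735 = -510


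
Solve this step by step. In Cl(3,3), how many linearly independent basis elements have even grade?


Even subalgebra dimension = 2^(n-1)
n = 3 + 3 = 6
2^(6 - 1) = 2^5 = 32
Verification: sum of C(6,k) for even k = 1 + 15 + 15 + 1 = 32
Result = 32


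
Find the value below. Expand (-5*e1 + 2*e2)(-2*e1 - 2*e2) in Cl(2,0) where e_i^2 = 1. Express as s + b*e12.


Expand: (-5*e1 + 2*e2)(-2*e1 - 2*e2)
= (-5)*(-2)*e1e1 + (-5)*(-2)*e1e2 + 2*(-2)*e2e1 + 2*(-2)*e2e2
Using e1^2 = e2^2 = 1, e2e1 = -e1e2:
Scalar part s = (-5)*(-2) + 2*(-2) = 10 + (-4) = 6
Bivector part b = (-5)*(-2) - 2*(-2) = 10 - (-4) = 14
uv = 6 + 14*e12


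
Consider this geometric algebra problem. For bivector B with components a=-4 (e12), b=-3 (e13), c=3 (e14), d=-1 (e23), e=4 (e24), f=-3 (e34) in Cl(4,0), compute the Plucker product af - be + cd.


Plucker relation: af - be + cd
a*f = (-4)*(-3) = 12
b*e = (-3)*4 = -12
c*d = 3*(-1) = -3
af - be + cd = 12 - (-12) + (-3)
= 21


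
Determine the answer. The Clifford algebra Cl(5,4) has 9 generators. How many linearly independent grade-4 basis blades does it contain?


Number of grade-k basis blades in Cl(p,q) with n = p + q is C(n, k).
n = 5 + 4 = 9
C(9, 4) = 9! / (4! * 5!)
= 362880 / (24 * 120)
= 126


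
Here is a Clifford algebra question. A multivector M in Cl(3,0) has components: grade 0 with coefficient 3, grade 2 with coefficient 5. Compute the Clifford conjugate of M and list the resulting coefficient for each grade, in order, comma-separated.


Clifford conjugate sign for grade k: (-1)^(k(k+1)/2)
Grade 0: (-1)^(0*1/2) = (-1)^0 = 1, coeff 3 -> 3
Grade 2: (-1)^(2*3/2) = (-1)^3 = -1, coeff 5 -> -5
Conjugated coefficients: 3, -5


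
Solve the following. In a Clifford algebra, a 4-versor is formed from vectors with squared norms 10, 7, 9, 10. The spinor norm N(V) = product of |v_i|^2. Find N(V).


Spinor norm N(V) = |v1|^2 * |v2|^2 * ... * |v4|^2
= 10 * 7 * 9 * 10
Running product: 10, 70, 630, 6300
N(V) = 6300


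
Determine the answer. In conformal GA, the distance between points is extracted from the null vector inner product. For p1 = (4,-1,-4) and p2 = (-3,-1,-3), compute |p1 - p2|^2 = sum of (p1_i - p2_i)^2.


p1 - p2 = (7, 0, -1)
|p1 - p2|^2 = 7^2 + 0^2 + (-1)^2
= 49 + 0 + 1
= 50


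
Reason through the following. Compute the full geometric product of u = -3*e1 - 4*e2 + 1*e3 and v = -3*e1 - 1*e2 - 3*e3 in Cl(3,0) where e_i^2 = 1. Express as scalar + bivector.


In Cl(3,0): e_i^2 = 1, e_ie_j = -e_je_i for i != j.
Scalar part = u . v = (-3)*(-3) + (-4)*(-1) + 1*(-3)
= 9 + 4 + (-3) = 10
e12 coeff = (-3)*(-1) - (-4)*(-3) = 3 - 12 = -9
e13 coeff = (-3)*(-3) - 1*(-3) = 9 - (-3) = 12
e23 coeff = (-4)*(-3) - 1*(-1) = 12 - (-1) = 13
uv = 10 - 9*e12 + 12*e13 + 13*e23


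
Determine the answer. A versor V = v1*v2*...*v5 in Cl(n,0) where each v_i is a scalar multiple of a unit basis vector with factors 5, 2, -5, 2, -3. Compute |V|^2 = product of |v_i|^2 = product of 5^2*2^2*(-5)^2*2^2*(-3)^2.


Each vector v_i has |v_i|^2 = s_i^2
Squared scales: 5^2 = 25, 2^2 = 4, (-5)^2 = 25, 2^2 = 4, (-3)^2 = 9
|V|^2 = 25 * 4 * 25 * 4 * 9
= 90000


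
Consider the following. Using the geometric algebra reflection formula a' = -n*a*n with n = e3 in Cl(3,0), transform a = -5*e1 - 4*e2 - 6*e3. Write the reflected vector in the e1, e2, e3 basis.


Reflection formula: a' = -n*a*n, with n = e3 (unit vector, n^2 = 1).
For reflection through hyperplane perp to e3:
The component along e3 flips sign, others stay.
a = (-5, -4, -6)
a' = (-5, -4, 6)
a' = -5*e1 - 4*e2 + 6*e3


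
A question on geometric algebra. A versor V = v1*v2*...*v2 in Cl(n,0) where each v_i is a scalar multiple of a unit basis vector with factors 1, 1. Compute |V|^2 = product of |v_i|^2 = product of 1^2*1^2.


Each vector v_i has |v_i|^2 = s_i^2
Squared scales: 1^2 = 1, 1^2 = 1
|V|^2 = 1 * 1
= 1


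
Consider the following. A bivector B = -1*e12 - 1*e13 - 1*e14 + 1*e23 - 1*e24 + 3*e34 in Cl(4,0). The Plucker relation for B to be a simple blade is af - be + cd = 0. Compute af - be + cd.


Plucker relation: af - be + cd
a*f = (-1)*3 = -3
b*e = (-1)*(-1) = 1
c*d = (-1)*1 = -1
af - be + cd = -3 - 1 + (-1)
= -5


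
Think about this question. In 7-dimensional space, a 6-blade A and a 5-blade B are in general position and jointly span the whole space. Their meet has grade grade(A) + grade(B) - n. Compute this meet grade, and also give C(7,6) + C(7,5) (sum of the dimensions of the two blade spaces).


Meet grade = grade(A) + grade(B) - n
= 6 + 5 - 7 = 4
C(7,6) = 7
C(7,5) = 21
dim_A + dim_B = 7 + 21 = 28


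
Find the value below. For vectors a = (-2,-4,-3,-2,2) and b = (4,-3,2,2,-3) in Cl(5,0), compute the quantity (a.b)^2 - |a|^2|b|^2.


a . b = (-2)*4 + (-4)*(-3) + (-3)*2 + (-2)*2 + 2*(-3)
= -8 + 12 + (-6) + (-4) + (-6) = -12
|a|^2 = (-2)^2 + (-4)^2 + (-3)^2 + (-2)^2 + 2^2 = 37
|b|^2 = 4^2 + (-3)^2 + 2^2 + 2^2 + (-3)^2 = 42
(a.b)^2 = (-12)^2 = 144
|a|^2 * |b|^2 = 37 * 42 = 1554
Result = 144 - 1554 = -1410


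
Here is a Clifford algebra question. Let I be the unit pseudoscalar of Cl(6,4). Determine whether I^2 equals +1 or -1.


The pseudoscalar I = e1...e_n (product of all n generators) of Cl(p,q) satisfies I^2 = (-1)^(q + n(n-1)/2).
p = 6, q = 4, n = p + q = 10
n(n-1)/2 = 10 * 9 / 2 = 45
Exponent = q + n(n-1)/2 = 4 + 45 = 49
I^2 = (-1)^49 = -1


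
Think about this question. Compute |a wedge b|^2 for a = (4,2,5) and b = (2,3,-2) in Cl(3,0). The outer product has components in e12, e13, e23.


a wedge b = (a1*b2 - a2*b1)*e12 + (a1*b3 - a3*b1)*e13 + (a2*b3 - a3*b2)*e23
e12 coeff: 4*3 - 2*2 = 12 - 4 = 8
e13 coeff: 4*(-2) - 5*2 = -8 - 10 = -18
e23 coeff: 2*(-2) - 5*3 = -4 - 15 = -19
|a wedge b|^2 = 8^2 + (-18)^2 + (-19)^2
= 64 + 324 + 361
= 749


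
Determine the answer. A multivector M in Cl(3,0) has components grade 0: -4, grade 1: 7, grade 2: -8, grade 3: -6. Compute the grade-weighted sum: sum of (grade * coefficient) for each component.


Grade-weighted sum = sum of grade_k * coefficient_k
0*(-4) = 0
1*7 = 7
2*(-8) = -16
3*(-6) = -18
Total = 0 + 7 + (-16) + (-18) = -27


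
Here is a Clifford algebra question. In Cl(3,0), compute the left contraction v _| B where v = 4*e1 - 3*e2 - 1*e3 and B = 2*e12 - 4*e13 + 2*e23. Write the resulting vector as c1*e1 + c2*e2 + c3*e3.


Left contraction v _| B = <vB>_1 (grade-1 part of the geometric product vB).
Using e1_|e12 = e2, e2_|e12 = -e1, e1_|e13 = e3, e3_|e13 = -e1, e2_|e23 = e3, e3_|e23 = -e2:
e1 coeff: -v2*b12 - v3*b13 = -(-3)*(2) - (-1)*(-4) = 2
e2 coeff: v1*b12 - v3*b23 = (4)*(2) - (-1)*(2) = 10
e3 coeff: v1*b13 + v2*b23 = (4)*(-4) + (-3)*(2) = -22
v _| B = 2*e1 + 10*e2 - 22*e3


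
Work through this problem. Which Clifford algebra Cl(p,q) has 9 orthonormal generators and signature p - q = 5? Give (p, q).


We need p + q = 9 and p - q = 5.
Adding: 2p = 9 + 5 = 14, so p = 7.
Then q = 9 - 7 = 2.
(p, q) = (7, 2)


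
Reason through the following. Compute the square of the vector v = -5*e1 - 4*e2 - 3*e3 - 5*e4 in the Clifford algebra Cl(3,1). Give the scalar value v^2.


v^2 = sum of c_i^2 * e_i^2
Positive signature terms (e_i^2 = +1): (-5)^2 + (-4)^2 + (-3)^2 = 50
Negative signature terms (e_j^2 = -1): (-5)^2 = 25
v^2 = 50 - 25 = 25


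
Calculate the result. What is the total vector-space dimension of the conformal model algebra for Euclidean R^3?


The conformal model of R^3 uses Cl(4,1): the 3 Euclidean generators plus two extra orthogonal generators e+ (e+^2 = +1) and e- (e-^2 = -1), from which the null vectors e0, einf are built.
Number of generators m = 3 + 2 = 5.
dim Cl(p,q) = 2^m = 2^5 = 32


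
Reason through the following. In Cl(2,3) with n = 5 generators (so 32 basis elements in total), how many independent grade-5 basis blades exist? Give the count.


Number of grade-k basis blades in Cl(p,q) with n = p + q is C(n, k).
n = 2 + 3 = 5
C(5, 5) = 5! / (5! * 0!)
= 120 / (120 * 1)
= 1


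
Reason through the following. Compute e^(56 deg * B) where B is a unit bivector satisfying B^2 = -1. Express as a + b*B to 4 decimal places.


For a unit bivector B with B^2 = -1, the exponential series gives
e^(theta*B) = cos(theta) + sin(theta)*B (the GA analogue of Euler's formula).
theta = 56 degrees = 0.977384 rad
cos(56 deg) = 0.5592
sin(56 deg) = 0.8290
exp(theta*B) = 0.5592 + 0.8290*B


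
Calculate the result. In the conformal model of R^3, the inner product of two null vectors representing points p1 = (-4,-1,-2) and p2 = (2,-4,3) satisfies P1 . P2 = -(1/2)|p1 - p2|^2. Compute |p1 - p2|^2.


p1 - p2 = (-6, 3, -5)
|p1 - p2|^2 = (-6)^2 + 3^2 + (-5)^2
= 36 + 9 + 25
= 70


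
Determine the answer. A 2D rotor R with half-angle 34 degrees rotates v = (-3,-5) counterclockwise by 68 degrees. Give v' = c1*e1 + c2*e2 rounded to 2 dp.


Rotor R = cos(34deg) - sin(34deg)*e12
Rotation angle theta = 2 * 34 = 68 degrees
v' = R*v*~R rotates v by theta.
cos(68deg) = 0.3746, sin(68deg) = 0.9272
v'_1 = -3*cos(68deg) - (-5)*sin(68deg)
= -3*0.3746 - (-5)*0.9272
= 3.51
v'_2 = -3*sin(68deg) + (-5)*cos(68deg)
= -3*0.9272 + (-5)*0.3746
= -4.65
v' = 3.51*e1 - 4.65*e2


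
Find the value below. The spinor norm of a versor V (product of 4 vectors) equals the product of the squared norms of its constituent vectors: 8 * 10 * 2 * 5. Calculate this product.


Spinor norm N(V) = |v1|^2 * |v2|^2 * ... * |v4|^2
= 8 * 10 * 2 * 5
Running product: 8, 80, 160, 800
N(V) = 800


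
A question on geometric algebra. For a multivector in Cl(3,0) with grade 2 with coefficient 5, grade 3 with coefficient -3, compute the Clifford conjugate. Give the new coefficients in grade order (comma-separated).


Clifford conjugate sign for grade k: (-1)^(k(k+1)/2)
Grade 2: (-1)^(2*3/2) = (-1)^3 = -1, coeff 5 -> -5
Grade 3: (-1)^(3*4/2) = (-1)^6 = 1, coeff -3 -> -3
Conjugated coefficients: -5, -3


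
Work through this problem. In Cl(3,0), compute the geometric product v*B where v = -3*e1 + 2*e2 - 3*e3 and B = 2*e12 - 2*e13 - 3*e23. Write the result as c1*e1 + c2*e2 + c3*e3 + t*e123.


vB has grade-1 (vector) and grade-3 (trivector) parts: vB = (v _| B) + (v ^ B).
Vector part <vB>_1:
  e1: -v2*b12 - v3*b13 = -(2)*(2) - (-3)*(-2) = -10
  e2: v1*b12 - v3*b23 = (-3)*(2) - (-3)*(-3) = -15
  e3: v1*b13 + v2*b23 = (-3)*(-2) + (2)*(-3) = 0
Trivector part <vB>_3:
  e123: v1*b23 - v2*b13 + v3*b12 = (-3)*(-3) - (2)*(-2) + (-3)*(2) = 7
vB = -10*e1 - 15*e2 + 0*e3 + 7*e123


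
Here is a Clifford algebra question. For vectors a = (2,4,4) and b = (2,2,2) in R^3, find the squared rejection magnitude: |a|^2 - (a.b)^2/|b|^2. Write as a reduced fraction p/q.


|a|^2 = 2^2 + 4^2 + 4^2 = 36
|b|^2 = 2^2 + 2^2 + 2^2 = 12
a . b = 2*2 + 4*2 + 4*2 = 20
(a.b)^2 = 20^2 = 400
|rej|^2 = 36 - 400/12
= (432 - 400)/12
= 32/12
In lowest terms: 8/3


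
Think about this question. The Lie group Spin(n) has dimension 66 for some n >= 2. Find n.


dim Spin(n) = dim so(n) = n(n-1)/2.
Solve n(n-1)/2 = 66, i.e. n^2 - n - 132 = 0.
Discriminant = 1 + 8*66 = 529
n = (1 + sqrt(529))/2 = (1 + 23)/2 = 12


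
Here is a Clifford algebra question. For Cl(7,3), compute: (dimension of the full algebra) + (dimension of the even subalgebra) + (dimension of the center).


n = 7 + 3 = 10
Total dim = 2^10 = 1024
Even subalgebra dim = 2^9 = 512
n is even, so center dim = 1
Sum = 1024 + 512 + 1 = 1537


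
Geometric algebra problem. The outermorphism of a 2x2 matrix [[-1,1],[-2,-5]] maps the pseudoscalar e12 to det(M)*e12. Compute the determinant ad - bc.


The outermorphism of a linear map f sends e1^e2 to f(e1)^f(e2).
f(e1) = -1*e1 - 2*e2
f(e2) = 1*e1 - 5*e2
f(e1) ^ f(e2) = (-1*e1 - 2*e2) ^ (1*e1 - 5*e2)
= (-1)*(-5)*e12 + (-2)*1*e21
= (5 - (-2))*e12
= 7*e12
Coefficient = 7


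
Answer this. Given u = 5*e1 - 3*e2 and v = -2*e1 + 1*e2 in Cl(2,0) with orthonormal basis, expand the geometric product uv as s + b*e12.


Expand: (5*e1 - 3*e2)(-2*e1 + 1*e2)
= 5*(-2)*e1e1 + 5*1*e1e2 + (-3)*(-2)*e2e1 + (-3)*1*e2e2
Using e1^2 = e2^2 = 1, e2e1 = -e1e2:
Scalar part s = 5*(-2) + (-3)*1 = -10 + (-3) = -13
Bivector part b = 5*1 - (-3)*(-2) = 5 - 6 = -1
uv = -13 - 1*e12


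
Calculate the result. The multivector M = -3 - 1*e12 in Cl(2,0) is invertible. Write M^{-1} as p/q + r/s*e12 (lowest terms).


M = -3 - 1*e12, where e12^2 = -1.
Since M commutes with its reverse ~M = a - b*e12, M * ~M = a^2 - b^2*e12^2 = a^2 + b^2.
So M^{-1} = ~M / (a^2 + b^2) = (a - b*e12)/(a^2 + b^2).
a^2 + b^2 = 9 + 1 = 10
Scalar part = -3/10 = -3/10
Bivector coeff = 1/10 = 1/10
M^{-1} = -3/10 + 1/10*e12


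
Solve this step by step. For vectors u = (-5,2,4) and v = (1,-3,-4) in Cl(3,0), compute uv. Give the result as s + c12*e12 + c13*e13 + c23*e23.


In Cl(3,0): e_i^2 = 1, e_ie_j = -e_je_i for i != j.
Scalar part = u . v = (-5)*1 + 2*(-3) + 4*(-4)
= -5 + (-6) + (-16) = -27
e12 coeff = (-5)*(-3) - 2*1 = 15 - 2 = 13
e13 coeff = (-5)*(-4) - 4*1 = 20 - 4 = 16
e23 coeff = 2*(-4) - 4*(-3) = -8 - (-12) = 4
uv = -27 + 13*e12 + 16*e13 + 4*e23


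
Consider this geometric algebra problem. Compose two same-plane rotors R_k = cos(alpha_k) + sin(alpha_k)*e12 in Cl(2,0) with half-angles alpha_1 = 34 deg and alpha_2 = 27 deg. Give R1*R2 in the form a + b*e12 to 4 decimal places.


Same-plane rotors commute and their half-angles add:
R1*R2 = cos(a1 + a2) + sin(a1 + a2)*e12.
a1 + a2 = 34 + 27 = 61 deg
cos(61 deg) = 0.4848
sin(61 deg) = 0.8746
R1*R2 = 0.4848 + 0.8746*e12


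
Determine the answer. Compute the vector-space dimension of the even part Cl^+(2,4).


Even subalgebra dimension = 2^(n-1)
n = 2 + 4 = 6
2^(6 - 1) = 2^5 = 32
Verification: sum of C(6,k) for even k = 1 + 15 + 15 + 1 = 32
Result = 32


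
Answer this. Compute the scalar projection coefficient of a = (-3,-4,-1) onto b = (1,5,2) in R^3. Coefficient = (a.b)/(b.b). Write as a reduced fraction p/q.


Projection coefficient = (a . b) / (b . b)
a . b = (-3)*1 + (-4)*5 + (-1)*2
= -3 + (-20) + (-2) = -25
b . b = 1^2 + 5^2 + 2^2
= 1 + 25 + 4 = 30
Coefficient = -25/30
In lowest terms: -5/6


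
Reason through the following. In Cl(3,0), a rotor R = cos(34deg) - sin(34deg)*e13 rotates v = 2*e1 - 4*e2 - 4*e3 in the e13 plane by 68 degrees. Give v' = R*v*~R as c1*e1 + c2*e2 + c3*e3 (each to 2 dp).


Rotor R = cos(34deg) - sin(34deg)*e13
Rotation angle theta = 2 * 34 = 68 degrees in the e13 plane (e1 -> e3).
The component perpendicular to the plane (e2) is invariant: v'_2 = v2 = -4.00
cos(68deg) = 0.3746, sin(68deg) = 0.9272
v'_1 = v1*cos(theta) - v3*sin(theta) = 2*0.3746 - (-4)*0.9272 = 4.46
v'_3 = v1*sin(theta) + v3*cos(theta) = 2*0.9272 + (-4)*0.3746 = 0.36
v' = 4.46*e1 - 4.00*e2 + 0.36*e3


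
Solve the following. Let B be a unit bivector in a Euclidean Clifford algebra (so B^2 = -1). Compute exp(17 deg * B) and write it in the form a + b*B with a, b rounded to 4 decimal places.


For a unit bivector B with B^2 = -1, the exponential series gives
e^(theta*B) = cos(theta) + sin(theta)*B (the GA analogue of Euler's formula).
theta = 17 degrees = 0.296706 rad
cos(17 deg) = 0.9563
sin(17 deg) = 0.2924
exp(theta*B) = 0.9563 + 0.2924*B


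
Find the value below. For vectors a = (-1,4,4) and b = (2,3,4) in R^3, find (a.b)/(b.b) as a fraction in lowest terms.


Projection coefficient = (a . b) / (b . b)
a . b = (-1)*2 + 4*3 + 4*4
= -2 + 12 + 16 = 26
b . b = 2^2 + 3^2 + 4^2
= 4 + 9 + 16 = 29
Coefficient = 26/29
In lowest terms: 26/29


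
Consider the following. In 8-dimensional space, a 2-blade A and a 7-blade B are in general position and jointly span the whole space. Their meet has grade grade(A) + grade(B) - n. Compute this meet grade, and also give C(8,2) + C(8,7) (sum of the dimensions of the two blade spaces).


Meet grade = grade(A) + grade(B) - n
= 2 + 7 - 8 = 1
C(8,2) = 28
C(8,7) = 8
dim_A + dim_B = 28 + 8 = 36


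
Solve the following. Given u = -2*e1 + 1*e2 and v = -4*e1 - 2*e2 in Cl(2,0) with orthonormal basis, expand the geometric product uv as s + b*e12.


Expand: (-2*e1 + 1*e2)(-4*e1 - 2*e2)
= (-2)*(-4)*e1e1 + (-2)*(-2)*e1e2 + 1*(-4)*e2e1 + 1*(-2)*e2e2
Using e1^2 = e2^2 = 1, e2e1 = -e1e2:
Scalar part s = (-2)*(-4) + 1*(-2) = 8 + (-2) = 6
Bivector part b = (-2)*(-2) - 1*(-4) = 4 - (-4) = 8
uv = 6 + 8*e12


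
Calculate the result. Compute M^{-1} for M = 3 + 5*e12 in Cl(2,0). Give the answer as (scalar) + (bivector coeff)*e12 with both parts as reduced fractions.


M = 3 + 5*e12, where e12^2 = -1.
Since M commutes with its reverse ~M = a - b*e12, M * ~M = a^2 - b^2*e12^2 = a^2 + b^2.
So M^{-1} = ~M / (a^2 + b^2) = (a - b*e12)/(a^2 + b^2).
a^2 + b^2 = 9 + 25 = 34
Scalar part = 3/34 = 3/34
Bivector coeff = -5/34 = -5/34
M^{-1} = 3/34 - 5/34*e12


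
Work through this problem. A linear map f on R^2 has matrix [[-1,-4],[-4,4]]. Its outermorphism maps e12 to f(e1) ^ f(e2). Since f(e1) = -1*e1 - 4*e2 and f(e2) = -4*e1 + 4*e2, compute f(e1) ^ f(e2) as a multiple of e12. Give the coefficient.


The outermorphism of a linear map f sends e1^e2 to f(e1)^f(e2).
f(e1) = -1*e1 - 4*e2
f(e2) = -4*e1 + 4*e2
f(e1) ^ f(e2) = (-1*e1 - 4*e2) ^ (-4*e1 + 4*e2)
= (-1)*4*e12 + (-4)*(-4)*e21
= (-4 - 16)*e12
= -20*e12
Coefficient = -20


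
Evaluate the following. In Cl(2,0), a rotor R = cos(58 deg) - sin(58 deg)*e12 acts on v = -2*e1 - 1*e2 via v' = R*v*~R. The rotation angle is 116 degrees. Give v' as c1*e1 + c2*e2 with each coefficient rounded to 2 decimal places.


Rotor R = cos(58deg) - sin(58deg)*e12
Rotation angle theta = 2 * 58 = 116 degrees
v' = R*v*~R rotates v by theta.
cos(116deg) = -0.4384, sin(116deg) = 0.8988
v'_1 = -2*cos(116deg) - (-1)*sin(116deg)
= -2*(-0.4384) - (-1)*0.8988
= 1.78
v'_2 = -2*sin(116deg) + (-1)*cos(116deg)
= -2*0.8988 + (-1)*(-0.4384)
= -1.36
v' = 1.78*e1 - 1.36*e2


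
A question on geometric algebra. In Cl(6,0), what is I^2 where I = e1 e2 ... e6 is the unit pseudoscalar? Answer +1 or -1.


The pseudoscalar I = e1...e_n (product of all n generators) of Cl(p,q) satisfies I^2 = (-1)^(q + n(n-1)/2).
p = 6, q = 0, n = p + q = 6
n(n-1)/2 = 6 * 5 / 2 = 15
Exponent = q + n(n-1)/2 = 0 + 15 = 15
I^2 = (-1)^15 = -1


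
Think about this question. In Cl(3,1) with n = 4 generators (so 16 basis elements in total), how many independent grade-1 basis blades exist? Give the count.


Number of grade-k basis blades in Cl(p,q) with n = p + q is C(n, k).
n = 3 + 1 = 4
C(4, 1) = 4! / (1! * 3!)
= 24 / (1 * 6)
= 4


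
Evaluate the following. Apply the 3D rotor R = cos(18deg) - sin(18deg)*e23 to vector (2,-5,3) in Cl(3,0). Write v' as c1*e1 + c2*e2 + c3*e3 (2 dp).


Rotor R = cos(18deg) - sin(18deg)*e23
Rotation angle theta = 2 * 18 = 36 degrees in the e23 plane (e2 -> e3).
The component perpendicular to the plane (e1) is invariant: v'_1 = v1 = 2.00
cos(36deg) = 0.8090, sin(36deg) = 0.5878
v'_2 = v2*cos(theta) - v3*sin(theta) = -5*0.8090 - 3*0.5878 = -5.81
v'_3 = v2*sin(theta) + v3*cos(theta) = -5*0.5878 + 3*0.8090 = -0.51
v' = 2.00*e1 - 5.81*e2 - 0.51*e3


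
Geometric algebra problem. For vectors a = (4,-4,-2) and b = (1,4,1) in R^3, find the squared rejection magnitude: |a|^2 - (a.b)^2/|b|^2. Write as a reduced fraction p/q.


|a|^2 = 4^2 + (-4)^2 + (-2)^2 = 36
|b|^2 = 1^2 + 4^2 + 1^2 = 18
a . b = 4*1 + (-4)*4 + (-2)*1 = -14
(a.b)^2 = (-14)^2 = 196
|rej|^2 = 36 - 196/18
= (648 - 196)/18
= 452/18
In lowest terms: 226/9


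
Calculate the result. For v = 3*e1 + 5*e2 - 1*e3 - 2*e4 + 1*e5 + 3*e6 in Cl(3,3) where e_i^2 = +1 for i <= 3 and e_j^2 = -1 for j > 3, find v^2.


v^2 = sum of c_i^2 * e_i^2
Positive signature terms (e_i^2 = +1): 3^2 + 5^2 + (-1)^2 = 35
Negative signature terms (e_j^2 = -1): (-2)^2 + 1^2 + 3^2 = 14
v^2 = 35 - 14 = 21


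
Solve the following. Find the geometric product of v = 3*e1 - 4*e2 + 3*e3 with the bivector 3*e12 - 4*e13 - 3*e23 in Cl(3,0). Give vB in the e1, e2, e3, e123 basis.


vB has grade-1 (vector) and grade-3 (trivector) parts: vB = (v _| B) + (v ^ B).
Vector part <vB>_1:
  e1: -v2*b12 - v3*b13 = -(-4)*(3) - (3)*(-4) = 24
  e2: v1*b12 - v3*b23 = (3)*(3) - (3)*(-3) = 18
  e3: v1*b13 + v2*b23 = (3)*(-4) + (-4)*(-3) = 0
Trivector part <vB>_3:
  e123: v1*b23 - v2*b13 + v3*b12 = (3)*(-3) - (-4)*(-4) + (3)*(3) = -16
vB = 24*e1 + 18*e2 + 0*e3 - 16*e123


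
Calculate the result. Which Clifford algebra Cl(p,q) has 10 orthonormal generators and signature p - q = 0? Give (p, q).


We need p + q = 10 and p - q = 0.
Adding: 2p = 10 + 0 = 10, so p = 5.
Then q = 10 - 5 = 5.
(p, q) = (5, 5)


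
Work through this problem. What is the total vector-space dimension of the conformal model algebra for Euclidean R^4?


The conformal model of R^4 uses Cl(5,1): the 4 Euclidean generators plus two extra orthogonal generators e+ (e+^2 = +1) and e- (e-^2 = -1), from which the null vectors e0, einf are built.
Number of generators m = 4 + 2 = 6.
dim Cl(p,q) = 2^m = 2^6 = 64


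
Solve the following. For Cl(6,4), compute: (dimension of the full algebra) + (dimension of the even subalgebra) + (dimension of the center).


n = 6 + 4 = 10
Total dim = 2^10 = 1024
Even subalgebra dim = 2^9 = 512
n is even, so center dim = 1
Sum = 1024 + 512 + 1 = 1537


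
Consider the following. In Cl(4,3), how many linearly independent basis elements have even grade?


Even subalgebra dimension = 2^(n-1)
n = 4 + 3 = 7
2^(7 - 1) = 2^6 = 64
Verification: sum of C(7,k) for even k = 1 + 21 + 35 + 7 = 64
Result = 64


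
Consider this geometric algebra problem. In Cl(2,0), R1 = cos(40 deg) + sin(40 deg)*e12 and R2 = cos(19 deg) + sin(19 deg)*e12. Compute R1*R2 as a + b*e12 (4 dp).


Same-plane rotors commute and their half-angles add:
R1*R2 = cos(a1 + a2) + sin(a1 + a2)*e12.
a1 + a2 = 40 + 19 = 59 deg
cos(59 deg) = 0.5150
sin(59 deg) = 0.8572
R1*R2 = 0.5150 + 0.8572*e12


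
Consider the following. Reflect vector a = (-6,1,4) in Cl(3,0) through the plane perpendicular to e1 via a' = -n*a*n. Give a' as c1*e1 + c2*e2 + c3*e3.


Reflection formula: a' = -n*a*n, with n = e1 (unit vector, n^2 = 1).
For reflection through hyperplane perp to e1:
The component along e1 flips sign, others stay.
a = (-6, 1, 4)
a' = (6, 1, 4)
a' = 6*e1 + 1*e2 + 4*e3


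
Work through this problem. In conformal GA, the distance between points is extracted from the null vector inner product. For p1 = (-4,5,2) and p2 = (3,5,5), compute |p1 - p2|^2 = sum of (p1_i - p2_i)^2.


p1 - p2 = (-7, 0, -3)
|p1 - p2|^2 = (-7)^2 + 0^2 + (-3)^2
= 49 + 0 + 9
= 58


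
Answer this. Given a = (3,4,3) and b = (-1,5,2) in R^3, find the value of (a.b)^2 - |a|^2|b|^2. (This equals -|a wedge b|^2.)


a . b = 3*(-1) + 4*5 + 3*2
= -3 + 20 + 6 = 23
|a|^2 = 3^2 + 4^2 + 3^2 = 34
|b|^2 = (-1)^2 + 5^2 + 2^2 = 30
(a.b)^2 = 23^2 = 529
|a|^2 * |b|^2 = 34 * 30 = 1020
Result = 529 - 1020 = -491


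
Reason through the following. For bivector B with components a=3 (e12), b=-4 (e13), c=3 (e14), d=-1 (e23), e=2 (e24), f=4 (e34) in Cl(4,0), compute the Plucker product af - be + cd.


Plucker relation: af - be + cd
a*f = 3*4 = 12
b*e = (-4)*2 = -8
c*d = 3*(-1) = -3
af - be + cd = 12 - (-8) + (-3)
= 17


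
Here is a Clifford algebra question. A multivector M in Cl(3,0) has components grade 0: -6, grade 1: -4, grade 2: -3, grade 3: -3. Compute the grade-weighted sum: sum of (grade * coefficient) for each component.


Grade-weighted sum = sum of grade_k * coefficient_k
0*(-6) = 0
1*(-4) = -4
2*(-3) = -6
3*(-3) = -9
Total = 0 + (-4) + (-6) + (-9) = -19


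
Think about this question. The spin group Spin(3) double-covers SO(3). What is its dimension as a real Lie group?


Spin(n) double-covers SO(n); both have Lie algebra so(n) of dimension n(n-1)/2.
n = 3
n(n-1) = 3 * 2 = 6
dim Spin(3) = 6/2 = 3


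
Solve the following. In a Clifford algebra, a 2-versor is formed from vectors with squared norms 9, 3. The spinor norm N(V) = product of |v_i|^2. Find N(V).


Spinor norm N(V) = |v1|^2 * |v2|^2 * ... * |v2|^2
= 9 * 3
Running product: 9, 27
N(V) = 27


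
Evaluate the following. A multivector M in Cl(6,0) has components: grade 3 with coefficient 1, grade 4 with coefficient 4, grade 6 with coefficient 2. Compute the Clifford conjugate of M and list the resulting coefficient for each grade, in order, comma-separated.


Clifford conjugate sign for grade k: (-1)^(k(k+1)/2)
Grade 3: (-1)^(3*4/2) = (-1)^6 = 1, coeff 1 -> 1
Grade 4: (-1)^(4*5/2) = (-1)^10 = 1, coeff 4 -> 4
Grade 6: (-1)^(6*7/2) = (-1)^21 = -1, coeff 2 -> -2
Conjugated coefficients: 1, 4, -2


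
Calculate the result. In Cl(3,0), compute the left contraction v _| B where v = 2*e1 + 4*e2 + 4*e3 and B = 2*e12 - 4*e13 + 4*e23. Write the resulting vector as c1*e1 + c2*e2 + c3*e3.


Left contraction v _| B = <vB>_1 (grade-1 part of the geometric product vB).
Using e1_|e12 = e2, e2_|e12 = -e1, e1_|e13 = e3, e3_|e13 = -e1, e2_|e23 = e3, e3_|e23 = -e2:
e1 coeff: -v2*b12 - v3*b13 = -(4)*(2) - (4)*(-4) = 8
e2 coeff: v1*b12 - v3*b23 = (2)*(2) - (4)*(4) = -12
e3 coeff: v1*b13 + v2*b23 = (2)*(-4) + (4)*(4) = 8
v _| B = 8*e1 - 12*e2 + 8*e3


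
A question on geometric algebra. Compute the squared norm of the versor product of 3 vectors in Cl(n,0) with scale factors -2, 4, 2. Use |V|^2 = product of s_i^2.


Each vector v_i has |v_i|^2 = s_i^2
Squared scales: (-2)^2 = 4, 4^2 = 16, 2^2 = 4
|V|^2 = 4 * 16 * 4
= 256


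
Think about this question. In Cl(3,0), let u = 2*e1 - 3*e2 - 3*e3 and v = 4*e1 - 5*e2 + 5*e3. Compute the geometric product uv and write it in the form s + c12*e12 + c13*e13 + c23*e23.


In Cl(3,0): e_i^2 = 1, e_ie_j = -e_je_i for i != j.
Scalar part = u . v = 2*4 + (-3)*(-5) + (-3)*5
= 8 + 15 + (-15) = 8
e12 coeff = 2*(-5) - (-3)*4 = -10 - (-12) = 2
e13 coeff = 2*5 - (-3)*4 = 10 - (-12) = 22
e23 coeff = (-3)*5 - (-3)*(-5) = -15 - 15 = -30
uv = 8 + 2*e12 + 22*e13 - 30*e23


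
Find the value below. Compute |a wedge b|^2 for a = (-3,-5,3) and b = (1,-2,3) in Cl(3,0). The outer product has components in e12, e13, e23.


a wedge b = (a1*b2 - a2*b1)*e12 + (a1*b3 - a3*b1)*e13 + (a2*b3 - a3*b2)*e23
e12 coeff: (-3)*(-2) - (-5)*1 = 6 - (-5) = 11
e13 coeff: (-3)*3 - 3*1 = -9 - 3 = -12
e23 coeff: (-5)*3 - 3*(-2) = -15 - (-6) = -9
|a wedge b|^2 = 11^2 + (-12)^2 + (-9)^2
= 121 + 144 + 81
= 346


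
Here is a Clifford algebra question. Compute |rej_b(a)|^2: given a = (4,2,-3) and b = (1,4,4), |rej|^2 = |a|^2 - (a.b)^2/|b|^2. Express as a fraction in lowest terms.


|a|^2 = 4^2 + 2^2 + (-3)^2 = 29
|b|^2 = 1^2 + 4^2 + 4^2 = 33
a . b = 4*1 + 2*4 + (-3)*4 = 0
(a.b)^2 = 0^2 = 0
|rej|^2 = 29 - 0/33
= (957 - 0)/33
= 957/33
In lowest terms: 29/1


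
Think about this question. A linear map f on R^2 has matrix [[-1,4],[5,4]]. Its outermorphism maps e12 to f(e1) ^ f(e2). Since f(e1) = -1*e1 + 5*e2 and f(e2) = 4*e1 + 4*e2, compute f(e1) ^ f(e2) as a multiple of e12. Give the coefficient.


The outermorphism of a linear map f sends e1^e2 to f(e1)^f(e2).
f(e1) = -1*e1 + 5*e2
f(e2) = 4*e1 + 4*e2
f(e1) ^ f(e2) = (-1*e1 + 5*e2) ^ (4*e1 + 4*e2)
= (-1)*4*e12 + 5*4*e21
= (-4 - 20)*e12
= -24*e12
Coefficient = -24


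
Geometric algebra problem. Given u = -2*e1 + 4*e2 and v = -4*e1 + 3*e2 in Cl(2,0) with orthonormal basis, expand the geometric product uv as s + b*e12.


Expand: (-2*e1 + 4*e2)(-4*e1 + 3*e2)
= (-2)*(-4)*e1e1 + (-2)*3*e1e2 + 4*(-4)*e2e1 + 4*3*e2e2
Using e1^2 = e2^2 = 1, e2e1 = -e1e2:
Scalar part s = (-2)*(-4) + 4*3 = 8 + 12 = 20
Bivector part b = (-2)*3 - 4*(-4) = -6 - (-16) = 10
uv = 20 + 10*e12


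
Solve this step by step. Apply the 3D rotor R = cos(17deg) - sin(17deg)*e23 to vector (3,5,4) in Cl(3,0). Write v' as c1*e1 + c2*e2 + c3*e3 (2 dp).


Rotor R = cos(17deg) - sin(17deg)*e23
Rotation angle theta = 2 * 17 = 34 degrees in the e23 plane (e2 -> e3).
The component perpendicular to the plane (e1) is invariant: v'_1 = v1 = 3.00
cos(34deg) = 0.8290, sin(34deg) = 0.5592
v'_2 = v2*cos(theta) - v3*sin(theta) = 5*0.8290 - 4*0.5592 = 1.91
v'_3 = v2*sin(theta) + v3*cos(theta) = 5*0.5592 + 4*0.8290 = 6.11
v' = 3.00*e1 + 1.91*e2 + 6.11*e3


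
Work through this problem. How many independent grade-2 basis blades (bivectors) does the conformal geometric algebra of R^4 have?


The conformal model of R^4 uses Cl(5,1) with m = 4 + 2 = 6 generators.
Number of grade-2 blades = C(m, 2) = C(6, 2)
= 6*5/2 = 15


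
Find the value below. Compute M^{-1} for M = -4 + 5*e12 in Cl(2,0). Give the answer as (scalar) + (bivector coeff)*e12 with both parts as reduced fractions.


M = -4 + 5*e12, where e12^2 = -1.
Since M commutes with its reverse ~M = a - b*e12, M * ~M = a^2 - b^2*e12^2 = a^2 + b^2.
So M^{-1} = ~M / (a^2 + b^2) = (a - b*e12)/(a^2 + b^2).
a^2 + b^2 = 16 + 25 = 41
Scalar part = -4/41 = -4/41
Bivector coeff = -5/41 = -5/41
M^{-1} = -4/41 - 5/41*e12


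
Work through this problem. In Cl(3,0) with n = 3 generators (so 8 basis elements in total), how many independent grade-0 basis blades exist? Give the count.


Number of grade-k basis blades in Cl(p,q) with n = p + q is C(n, k).
n = 3 + 0 = 3
C(3, 0) = 3! / (0! * 3!)
= 6 / (1 * 6)
= 1


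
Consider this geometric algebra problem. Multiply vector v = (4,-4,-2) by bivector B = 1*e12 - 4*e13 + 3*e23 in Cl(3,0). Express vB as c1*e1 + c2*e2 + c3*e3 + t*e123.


vB has grade-1 (vector) and grade-3 (trivector) parts: vB = (v _| B) + (v ^ B).
Vector part <vB>_1:
  e1: -v2*b12 - v3*b13 = -(-4)*(1) - (-2)*(-4) = -4
  e2: v1*b12 - v3*b23 = (4)*(1) - (-2)*(3) = 10
  e3: v1*b13 + v2*b23 = (4)*(-4) + (-4)*(3) = -28
Trivector part <vB>_3:
  e123: v1*b23 - v2*b13 + v3*b12 = (4)*(3) - (-4)*(-4) + (-2)*(1) = -6
vB = -4*e1 + 10*e2 - 28*e3 - 6*e123


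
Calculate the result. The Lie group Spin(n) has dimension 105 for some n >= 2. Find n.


dim Spin(n) = dim so(n) = n(n-1)/2.
Solve n(n-1)/2 = 105, i.e. n^2 - n - 210 = 0.
Discriminant = 1 + 8*105 = 841
n = (1 + sqrt(841))/2 = (1 + 29)/2 = 15


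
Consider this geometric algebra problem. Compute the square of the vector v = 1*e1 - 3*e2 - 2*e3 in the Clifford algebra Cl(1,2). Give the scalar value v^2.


v^2 = sum of c_i^2 * e_i^2
Positive signature terms (e_i^2 = +1): 1^2 = 1
Negative signature terms (e_j^2 = -1): (-3)^2 + (-2)^2 = 13
v^2 = 1 - 13 = -12


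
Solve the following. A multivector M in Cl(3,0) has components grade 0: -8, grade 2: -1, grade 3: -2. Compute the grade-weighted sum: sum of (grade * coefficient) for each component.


Grade-weighted sum = sum of grade_k * coefficient_k
0*(-8) = 0
2*(-1) = -2
3*(-2) = -6
Total = 0 + (-2) + (-6) = -8


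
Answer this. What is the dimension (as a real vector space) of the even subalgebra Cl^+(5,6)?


Even subalgebra dimension = 2^(n-1)
n = 5 + 6 = 11
2^(11 - 1) = 2^10 = 1024
Verification: sum of C(11,k) for even k = 1 + 55 + 330 + 462 + 165 + 11 = 1024
Result = 1024


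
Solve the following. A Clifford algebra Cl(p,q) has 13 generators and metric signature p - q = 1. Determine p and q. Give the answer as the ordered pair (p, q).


We need p + q = 13 and p - q = 1.
Adding: 2p = 13 + 1 = 14, so p = 7.
Then q = 13 - 7 = 6.
(p, q) = (7, 6)


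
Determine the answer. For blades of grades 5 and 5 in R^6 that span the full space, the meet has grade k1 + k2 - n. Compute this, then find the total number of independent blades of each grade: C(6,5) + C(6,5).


Meet grade = grade(A) + grade(B) - n
= 5 + 5 - 6 = 4
C(6,5) = 6
C(6,5) = 6
dim_A + dim_B = 6 + 6 = 12


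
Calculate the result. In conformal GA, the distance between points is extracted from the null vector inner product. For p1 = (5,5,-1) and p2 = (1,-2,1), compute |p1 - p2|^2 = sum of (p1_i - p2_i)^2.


p1 - p2 = (4, 7, -2)
|p1 - p2|^2 = 4^2 + 7^2 + (-2)^2
= 16 + 49 + 4
= 69


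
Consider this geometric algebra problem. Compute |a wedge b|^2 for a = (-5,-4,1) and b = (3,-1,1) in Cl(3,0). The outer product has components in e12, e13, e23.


a wedge b = (a1*b2 - a2*b1)*e12 + (a1*b3 - a3*b1)*e13 + (a2*b3 - a3*b2)*e23
e12 coeff: (-5)*(-1) - (-4)*3 = 5 - (-12) = 17
e13 coeff: (-5)*1 - 1*3 = -5 - 3 = -8
e23 coeff: (-4)*1 - 1*(-1) = -4 - (-1) = -3
|a wedge b|^2 = 17^2 + (-8)^2 + (-3)^2
= 289 + 64 + 9
= 362


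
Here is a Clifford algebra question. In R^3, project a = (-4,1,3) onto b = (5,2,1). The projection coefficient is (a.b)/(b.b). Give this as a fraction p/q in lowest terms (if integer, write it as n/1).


Projection coefficient = (a . b) / (b . b)
a . b = (-4)*5 + 1*2 + 3*1
= -20 + 2 + 3 = -15
b . b = 5^2 + 2^2 + 1^2
= 25 + 4 + 1 = 30
Coefficient = -15/30
In lowest terms: -1/2
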